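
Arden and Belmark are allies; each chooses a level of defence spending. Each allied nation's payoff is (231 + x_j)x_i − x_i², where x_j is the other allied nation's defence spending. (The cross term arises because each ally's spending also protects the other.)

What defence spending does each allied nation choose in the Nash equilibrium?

Arden's payoff is (231 + x_B)x_A − x_A².
∂π/∂x_A = 231 + x_B − 2x_A = 0, so x_A = 115.5 + 0.5x_B.
By symmetry x_B = x_A; substituting into the reaction function, 0.5x_A = 115.5 and x_A = 231.

231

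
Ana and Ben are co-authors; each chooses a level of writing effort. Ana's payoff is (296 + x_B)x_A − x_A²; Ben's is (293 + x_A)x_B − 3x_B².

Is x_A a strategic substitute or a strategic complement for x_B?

strategic complements

Expanding Ana's payoff: 296x_A + x_Bx_A − x_A².
∂π/∂x_A = 296 + x_B − 2x_A = 0, so x_A = 148 + 0.5x_B.
The best-response slope dx_A/dx_B = 0.5 > 0: the reaction function is upward-sloping, so the choices are strategic complements.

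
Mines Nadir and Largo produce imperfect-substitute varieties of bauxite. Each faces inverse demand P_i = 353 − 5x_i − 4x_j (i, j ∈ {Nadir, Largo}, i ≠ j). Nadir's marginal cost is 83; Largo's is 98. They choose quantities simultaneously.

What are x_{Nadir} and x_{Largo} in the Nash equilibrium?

20, 17.5

Mine Nadir's profit: π = x_{Nadir}(353 − 5x_{Nadir} − 4x_{Largo}) − 83x_{Nadir}.
∂π/∂x_{Nadir} = 270 − 10x_{Nadir} − 4x_{Largo} = 0 ⇒ x_{Nadir} = 27 − 0.4x_{Largo}.
Similarly x_{Largo} = 25.5 − 0.4x_{Nadir}.
Plugging x_{Largo} into Nadir's best response: x_{Nadir} = 27 − 0.4(25.5 − 0.4x_{Nadir}) ⇒ 0.84x_{Nadir} = 16.8, so x_{Nadir} = 20.
Then x_{Largo} = 25.5 − 0.4·20 = 17.5.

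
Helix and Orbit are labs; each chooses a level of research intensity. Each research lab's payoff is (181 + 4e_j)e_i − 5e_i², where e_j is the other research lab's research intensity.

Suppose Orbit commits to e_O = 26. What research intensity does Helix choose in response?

Helix's payoff is (181 + 4e_O)e_H − 5e_H².
∂π/∂e_H = 181 + 4e_O − 10e_H = 0, so e_H = 18.1 + 0.4e_O.
At e_O = 26: e_H = 18.1 + 0.4·26 = 28.5.

28.5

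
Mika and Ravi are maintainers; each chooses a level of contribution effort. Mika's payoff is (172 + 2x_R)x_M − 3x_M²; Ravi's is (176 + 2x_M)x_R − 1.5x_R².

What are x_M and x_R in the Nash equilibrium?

Expanding Mika's payoff: 172x_M + 2x_Rx_M − 3x_M².
∂π/∂x_M = 172 + 2x_R − 6x_M = 0, so x_M = 86/3 + (1/3)x_R.
Likewise for Ravi: x_R = 176/3 + (2/3)x_M.
Substituting the second reaction function into the first: x_M = 86/3 + (1/3)(176/3 + (2/3)x_M), which gives (7/9)x_M = 434/9 ⇒ x_M = 62.
Then x_R = 176/3 + (2/3)·62 = 100.

62, 100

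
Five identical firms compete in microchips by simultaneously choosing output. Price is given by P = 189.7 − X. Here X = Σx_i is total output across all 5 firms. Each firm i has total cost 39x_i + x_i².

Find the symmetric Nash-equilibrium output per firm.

A representative firm's profit is π_i = x_i(189.7 − X) − 39x_i − x_i², with X = x_i + Σ_{j≠i} x_j.
First-order condition: 150.7 − 4x_i − Σ_{j≠i} x_j = 0.
With identical firms, set every x_j = x: then 150.7 − 4x − 4x = 0, i.e. x = 150.7/8 = 18.8375.

18.8375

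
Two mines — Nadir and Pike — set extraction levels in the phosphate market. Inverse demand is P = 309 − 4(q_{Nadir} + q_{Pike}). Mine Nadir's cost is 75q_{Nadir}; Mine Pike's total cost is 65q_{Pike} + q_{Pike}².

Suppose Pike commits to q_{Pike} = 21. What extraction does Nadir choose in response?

Mine Nadir's profit: π = q_{Nadir}(309 − 4(q_{Nadir} + q_{Pike})) − 75q_{Nadir}.
∂π/∂q_{Nadir} = 234 − 8q_{Nadir} − 4q_{Pike} = 0, so q_{Nadir} = 29.25 − 0.5q_{Pike}.
At q_{Pike} = 21: q_{Nadir} = 29.25 − 0.5·21 = 18.75.

18.75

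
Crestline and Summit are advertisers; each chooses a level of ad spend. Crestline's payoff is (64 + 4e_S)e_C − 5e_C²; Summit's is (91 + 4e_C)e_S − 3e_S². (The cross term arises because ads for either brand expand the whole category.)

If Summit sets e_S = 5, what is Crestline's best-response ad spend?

Expanding Crestline's payoff: 64e_C + 4e_Se_C − 5e_C².
∂π/∂e_C = 64 + 4e_S − 10e_C = 0, so e_C = 6.4 + 0.4e_S.
At e_S = 5: e_C = 6.4 + 0.4·5 = 8.4.

8.4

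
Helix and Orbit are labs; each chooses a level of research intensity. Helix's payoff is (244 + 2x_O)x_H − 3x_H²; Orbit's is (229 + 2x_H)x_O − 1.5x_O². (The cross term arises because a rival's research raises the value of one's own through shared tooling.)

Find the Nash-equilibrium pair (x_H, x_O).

85, 133

Expanding Helix's payoff: 244x_H + 2x_Ox_H − 3x_H².
∂π/∂x_H = 244 + 2x_O − 6x_H = 0, so x_H = 122/3 + (1/3)x_O.
Likewise for Orbit: x_O = 229/3 + (2/3)x_H.
Solving the two reaction functions simultaneously: (1 − (1/3)(2/3))x_H = 122/3 + (1/3)·(229/3), so (7/9)x_H = 595/9 and x_H = 85.
Then x_O = 229/3 + (2/3)·85 = 133.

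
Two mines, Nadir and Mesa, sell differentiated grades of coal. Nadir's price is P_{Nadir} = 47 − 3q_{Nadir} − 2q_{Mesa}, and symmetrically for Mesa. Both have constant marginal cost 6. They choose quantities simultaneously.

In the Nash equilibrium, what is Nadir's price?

Mine Nadir's profit: π = q_{Nadir}(47 − 3q_{Nadir} − 2q_{Mesa}) − 6q_{Nadir}.
∂π/∂q_{Nadir} = 41 − 6q_{Nadir} − 2q_{Mesa} = 0 ⇒ q_{Nadir} = 41/6 − (1/3)q_{Mesa}.
The game is symmetric, so in equilibrium q_{Mesa} = q_{Nadir}: the reaction function gives (4/3)q_{Nadir} = 41/6, hence q_{Nadir} = 5.125.
P_{Nadir} = 47 − 3·5.125 − 2·5.125 = 21.375.

21.375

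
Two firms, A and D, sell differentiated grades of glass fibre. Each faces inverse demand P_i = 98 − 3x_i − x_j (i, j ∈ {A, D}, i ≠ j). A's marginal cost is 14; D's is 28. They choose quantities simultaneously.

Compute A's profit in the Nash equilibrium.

461.28

Firm A's profit: π = x_A(98 − 3x_A − x_D) − 14x_A.
∂π/∂x_A = 84 − 6x_A − x_D = 0 ⇒ x_A = 14 − (1/6)x_D.
Similarly x_D = 35/3 − (1/6)x_A.
Solving the two reaction functions simultaneously: (1 − (−1/6)(−1/6))x_A = 14 − (1/6)·(35/3), so (35/36)x_A = 217/18 and x_A = 12.4.
Then x_D = 35/3 − (1/6)·12.4 = 9.6.
P_A = 98 − 3·12.4 − 9.6 = 51.2.
Profit = (51.2 − 14)·12.4 = 461.28.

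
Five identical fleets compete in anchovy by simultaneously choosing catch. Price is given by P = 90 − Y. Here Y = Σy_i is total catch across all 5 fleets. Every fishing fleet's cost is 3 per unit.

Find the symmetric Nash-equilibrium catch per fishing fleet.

A representative fishing fleet's profit is π_i = y_i(90 − Y) − 3y_i, with Y = y_i + Σ_{j≠i} y_j.
First-order condition: 87 − 2y_i − Σ_{j≠i} y_j = 0.
With identical fishing fleets, set every y_j = y: then 87 − 2y − 4y = 0, i.e. y = 87/6 = 14.5.

14.5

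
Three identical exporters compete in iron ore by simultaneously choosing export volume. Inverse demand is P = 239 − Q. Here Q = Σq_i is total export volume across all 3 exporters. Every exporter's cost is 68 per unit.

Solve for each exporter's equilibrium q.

42.75

A representative exporter's profit is π_i = q_i(239 − Q) − 68q_i, with Q = q_i + Σ_{j≠i} q_j.
First-order condition: 171 − 2q_i − Σ_{j≠i} q_j = 0.
Imposing symmetry (q_j = q for all j) turns Σ_{j≠i} q_j into 2q, so 171 = 4q and q = 42.75.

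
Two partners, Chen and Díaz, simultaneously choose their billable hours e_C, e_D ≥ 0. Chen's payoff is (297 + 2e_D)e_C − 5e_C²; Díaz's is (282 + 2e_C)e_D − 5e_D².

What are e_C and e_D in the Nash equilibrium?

36.8125, 35.5625

Expanding Chen's payoff: 297e_C + 2e_De_C − 5e_C².
∂π/∂e_C = 297 + 2e_D − 10e_C = 0, so e_C = 29.7 + 0.2e_D.
Likewise for Díaz: e_D = 28.2 + 0.2e_C.
Solving the two reaction functions simultaneously: (1 − (0.2)(0.2))e_C = 29.7 + 0.2·28.2, so 0.96e_C = 35.34 and e_C = 36.8125.
Then e_D = 28.2 + 0.2·36.8125 = 35.5625.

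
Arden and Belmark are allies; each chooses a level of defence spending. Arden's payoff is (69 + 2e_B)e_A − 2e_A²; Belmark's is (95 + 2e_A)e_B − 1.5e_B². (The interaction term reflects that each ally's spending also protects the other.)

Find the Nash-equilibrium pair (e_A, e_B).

Expanding Arden's payoff: 69e_A + 2e_Be_A − 2e_A².
∂π/∂e_A = 69 + 2e_B − 4e_A = 0, so e_A = 17.25 + 0.5e_B.
Likewise for Belmark: e_B = 95/3 + (2/3)e_A.
Plugging e_B into Arden's best response: e_A = 17.25 + 0.5(95/3 + (2/3)e_A) ⇒ (2/3)e_A = 397/12, so e_A = 49.625.
Then e_B = 95/3 + (2/3)·49.625 = 64.75.

49.625, 64.75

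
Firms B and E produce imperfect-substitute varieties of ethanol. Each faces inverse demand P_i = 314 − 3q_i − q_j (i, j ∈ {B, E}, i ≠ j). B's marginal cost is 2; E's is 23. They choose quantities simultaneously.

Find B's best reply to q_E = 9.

50.5

Firm B's profit: π = q_B(314 − 3q_B − q_E) − 2q_B.
∂π/∂q_B = 312 − 6q_B − q_E = 0 ⇒ q_B = 52 − (1/6)q_E.
At q_E = 9: q_B = 52 − (1/6)·9 = 50.5.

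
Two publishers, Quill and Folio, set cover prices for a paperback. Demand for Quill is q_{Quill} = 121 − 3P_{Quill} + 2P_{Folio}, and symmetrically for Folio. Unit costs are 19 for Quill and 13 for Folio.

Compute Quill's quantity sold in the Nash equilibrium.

73.125

Quill's profit: π = (P_{Quill} − 19)(121 − 3P_{Quill} + 2P_{Folio}).
∂π/∂P_{Quill} = 178 − 6P_{Quill} + 2P_{Folio} = 0 ⇒ P_{Quill} = 89/3 + (1/3)P_{Folio}.
Similarly P_{Folio} = 80/3 + (1/3)P_{Quill}.
Substituting the second reaction function into the first: P_{Quill} = 89/3 + (1/3)(80/3 + (1/3)P_{Quill}), which gives (8/9)P_{Quill} = 347/9 ⇒ P_{Quill} = 43.375.
Then P_{Folio} = 80/3 + (1/3)·43.375 = 41.125.
q_{Quill} = 121 − 3·43.375 + 2·41.125 = 73.125.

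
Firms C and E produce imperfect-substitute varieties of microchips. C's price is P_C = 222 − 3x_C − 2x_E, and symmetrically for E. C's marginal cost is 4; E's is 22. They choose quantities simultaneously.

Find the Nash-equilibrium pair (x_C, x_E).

28.375, 23.875

Firm C's profit: π = x_C(222 − 3x_C − 2x_E) − 4x_C.
∂π/∂x_C = 218 − 6x_C − 2x_E = 0 ⇒ x_C = 109/3 − (1/3)x_E.
Similarly x_E = 100/3 − (1/3)x_C.
Plugging x_E into C's best response: x_C = 109/3 − (1/3)(100/3 − (1/3)x_C) ⇒ (8/9)x_C = 227/9, so x_C = 28.375.
Then x_E = 100/3 − (1/3)·28.375 = 23.875.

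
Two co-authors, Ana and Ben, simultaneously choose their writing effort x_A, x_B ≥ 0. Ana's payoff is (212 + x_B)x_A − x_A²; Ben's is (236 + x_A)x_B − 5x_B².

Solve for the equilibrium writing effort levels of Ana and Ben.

124, 36

Expanding Ana's payoff: 212x_A + x_Bx_A − x_A².
∂π/∂x_A = 212 + x_B − 2x_A = 0, so x_A = 106 + 0.5x_B.
Likewise for Ben: x_B = 23.6 + 0.1x_A.
Solving the two reaction functions simultaneously: (1 − (0.5)(0.1))x_A = 106 + 0.5·23.6, so 0.95x_A = 117.8 and x_A = 124.
Then x_B = 23.6 + 0.1·124 = 36.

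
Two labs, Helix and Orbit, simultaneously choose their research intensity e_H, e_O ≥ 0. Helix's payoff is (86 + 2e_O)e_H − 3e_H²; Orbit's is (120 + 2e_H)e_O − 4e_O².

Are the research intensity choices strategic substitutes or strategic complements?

Expanding Helix's payoff: 86e_H + 2e_Oe_H − 3e_H².
∂π/∂e_H = 86 + 2e_O − 6e_H = 0, so e_H = 43/3 + (1/3)e_O.
The best-response slope de_H/de_O = 1/3 > 0: the reaction function is upward-sloping, so the choices are strategic complements.

strategic complements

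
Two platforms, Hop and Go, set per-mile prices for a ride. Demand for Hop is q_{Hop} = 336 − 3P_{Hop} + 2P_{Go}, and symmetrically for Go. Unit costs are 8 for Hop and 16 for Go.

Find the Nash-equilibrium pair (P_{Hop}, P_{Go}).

Hop's profit: π = (P_{Hop} − 8)(336 − 3P_{Hop} + 2P_{Go}).
∂π/∂P_{Hop} = 360 − 6P_{Hop} + 2P_{Go} = 0 ⇒ P_{Hop} = 60 + (1/3)P_{Go}.
Similarly P_{Go} = 64 + (1/3)P_{Hop}.
Plugging P_{Go} into Hop's best response: P_{Hop} = 60 + (1/3)(64 + (1/3)P_{Hop}) ⇒ (8/9)P_{Hop} = 244/3, so P_{Hop} = 91.5.
Then P_{Go} = 64 + (1/3)·91.5 = 94.5.

91.5, 94.5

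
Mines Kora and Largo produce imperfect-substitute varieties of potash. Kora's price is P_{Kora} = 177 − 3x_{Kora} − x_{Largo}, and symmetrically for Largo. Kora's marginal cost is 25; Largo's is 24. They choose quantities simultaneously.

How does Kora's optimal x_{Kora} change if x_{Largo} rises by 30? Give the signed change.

-5

Mine Kora's profit: π = x_{Kora}(177 − 3x_{Kora} − x_{Largo}) − 25x_{Kora}.
∂π/∂x_{Kora} = 152 − 6x_{Kora} − x_{Largo} = 0 ⇒ x_{Kora} = 76/3 − (1/6)x_{Largo}.
The reaction-function slope is −1/6, so a 30-unit rise in x_{Largo} moves x_{Kora} by −1/6 × 30 = −5. Kora's best response falls — the actions are strategic substitutes.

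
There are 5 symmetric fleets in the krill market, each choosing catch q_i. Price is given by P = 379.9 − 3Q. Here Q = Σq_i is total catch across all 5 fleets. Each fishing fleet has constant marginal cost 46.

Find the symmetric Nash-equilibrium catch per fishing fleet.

18.55

A representative fishing fleet's profit is π_i = q_i(379.9 − 3Q) − 46q_i, with Q = q_i + Σ_{j≠i} q_j.
First-order condition: 333.9 − 6q_i − 3Σ_{j≠i} q_j = 0.
With identical fishing fleets, set every q_j = q: then 333.9 − 6q − 12q = 0, i.e. q = 333.9/18 = 18.55.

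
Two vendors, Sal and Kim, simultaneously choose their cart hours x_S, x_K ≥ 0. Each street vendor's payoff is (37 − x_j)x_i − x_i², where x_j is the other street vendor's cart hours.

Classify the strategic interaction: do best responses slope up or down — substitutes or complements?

strategic substitutes

Sal's payoff is (37 − x_K)x_S − x_S².
∂π/∂x_S = 37 − x_K − 2x_S = 0, so x_S = 18.5 − 0.5x_K.
The best-response slope dx_S/dx_K = −0.5 < 0: the reaction function is downward-sloping, so the choices are strategic substitutes.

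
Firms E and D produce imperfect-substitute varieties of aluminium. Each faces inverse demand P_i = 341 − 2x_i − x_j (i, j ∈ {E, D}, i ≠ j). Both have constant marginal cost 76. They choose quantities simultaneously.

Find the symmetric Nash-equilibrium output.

53

Firm E's profit: π = x_E(341 − 2x_E − x_D) − 76x_E.
∂π/∂x_E = 265 − 4x_E − x_D = 0 ⇒ x_E = 66.25 − 0.25x_D.
By symmetry x_D = x_E; substituting into the reaction function, 1.25x_E = 66.25 and x_E = 53.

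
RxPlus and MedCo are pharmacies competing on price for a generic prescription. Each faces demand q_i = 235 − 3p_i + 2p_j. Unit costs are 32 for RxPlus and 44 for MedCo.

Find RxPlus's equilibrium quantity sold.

159

RxPlus's profit: π = (p_{RxPlus} − 32)(235 − 3p_{RxPlus} + 2p_{MedCo}).
∂π/∂p_{RxPlus} = 331 − 6p_{RxPlus} + 2p_{MedCo} = 0 ⇒ p_{RxPlus} = 331/6 + (1/3)p_{MedCo}.
Similarly p_{MedCo} = 367/6 + (1/3)p_{RxPlus}.
Solving the two reaction functions simultaneously: (1 − (1/3)(1/3))p_{RxPlus} = 331/6 + (1/3)·(367/6), so (8/9)p_{RxPlus} = 680/9 and p_{RxPlus} = 85.
Then p_{MedCo} = 367/6 + (1/3)·85 = 89.5.
q_{RxPlus} = 235 − 3·85 + 2·89.5 = 159.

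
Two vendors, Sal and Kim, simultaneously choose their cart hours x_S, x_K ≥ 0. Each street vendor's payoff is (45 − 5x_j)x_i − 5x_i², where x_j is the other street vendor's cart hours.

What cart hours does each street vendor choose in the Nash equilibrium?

3

Sal's payoff is (45 − 5x_K)x_S − 5x_S².
∂π/∂x_S = 45 − 5x_K − 10x_S = 0, so x_S = 4.5 − 0.5x_K.
The game is symmetric, so in equilibrium x_K = x_S: the reaction function gives 1.5x_S = 4.5, hence x_S = 3.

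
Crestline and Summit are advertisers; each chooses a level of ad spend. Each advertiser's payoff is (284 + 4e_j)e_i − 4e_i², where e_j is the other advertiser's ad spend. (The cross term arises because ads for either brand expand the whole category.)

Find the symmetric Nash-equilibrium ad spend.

Crestline's payoff is (284 + 4e_S)e_C − 4e_C².
∂π/∂e_C = 284 + 4e_S − 8e_C = 0, so e_C = 35.5 + 0.5e_S.
The game is symmetric, so in equilibrium e_S = e_C: the reaction function gives 0.5e_C = 35.5, hence e_C = 71.

71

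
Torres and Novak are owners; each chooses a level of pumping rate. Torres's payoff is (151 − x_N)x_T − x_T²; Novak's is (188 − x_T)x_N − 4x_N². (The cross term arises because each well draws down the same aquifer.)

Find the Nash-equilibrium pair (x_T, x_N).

Expanding Torres's payoff: 151x_T − x_Nx_T − x_T².
∂π/∂x_T = 151 − x_N − 2x_T = 0, so x_T = 75.5 − 0.5x_N.
Likewise for Novak: x_N = 23.5 − 0.125x_T.
Substituting the second reaction function into the first: x_T = 75.5 − 0.5(23.5 − 0.125x_T), which gives 0.9375x_T = 63.75 ⇒ x_T = 68.
Then x_N = 23.5 − 0.125·68 = 15.

68, 15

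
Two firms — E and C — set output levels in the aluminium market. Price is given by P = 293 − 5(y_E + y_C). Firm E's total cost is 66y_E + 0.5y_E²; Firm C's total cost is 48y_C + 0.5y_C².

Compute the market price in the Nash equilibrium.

145.5

Firm E's profit: π = y_E(293 − 5(y_E + y_C)) − 66y_E − 0.5y_E².
∂π/∂y_E = 227 − 11y_E − 5y_C = 0, so y_E = 227/11 − (5/11)y_C.
By the same steps for C: y_C = 245/11 − (5/11)y_E.
Solving the two reaction functions simultaneously: (1 − (−5/11)(−5/11))y_E = 227/11 − (5/11)·(245/11), so (96/121)y_E = 1272/121 and y_E = 13.25.
Then y_C = 245/11 − (5/11)·13.25 = 16.25.
Equilibrium price: P = 293 − 5·29.5 = 145.5.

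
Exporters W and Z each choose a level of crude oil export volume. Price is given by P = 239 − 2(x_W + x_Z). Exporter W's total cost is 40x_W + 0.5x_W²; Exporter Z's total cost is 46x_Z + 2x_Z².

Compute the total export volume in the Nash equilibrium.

Exporter W's profit: π = x_W(239 − 2(x_W + x_Z)) − 40x_W − 0.5x_W².
∂π/∂x_W = 199 − 5x_W − 2x_Z = 0, so x_W = 39.8 − 0.4x_Z.
For Z: ∂π/∂x_Z = 193 − 8x_Z − 2x_W = 0 ⇒ x_Z = 24.125 − 0.25x_W.
Plugging x_Z into W's best response: x_W = 39.8 − 0.4(24.125 − 0.25x_W) ⇒ 0.9x_W = 30.15, so x_W = 33.5.
Then x_Z = 24.125 − 0.25·33.5 = 15.75.
Total export volume: 33.5 + 15.75 = 49.25.

49.25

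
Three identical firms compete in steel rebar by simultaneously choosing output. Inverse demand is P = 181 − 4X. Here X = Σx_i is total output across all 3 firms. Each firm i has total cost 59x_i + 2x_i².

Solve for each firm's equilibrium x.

A representative firm's profit is π_i = x_i(181 − 4X) − 59x_i − 2x_i², with X = x_i + Σ_{j≠i} x_j.
First-order condition: 122 − 12x_i − 4Σ_{j≠i} x_j = 0.
Imposing symmetry (x_j = x for all j) turns Σ_{j≠i} x_j into 2x, so 122 = 20x and x = 6.1.

6.1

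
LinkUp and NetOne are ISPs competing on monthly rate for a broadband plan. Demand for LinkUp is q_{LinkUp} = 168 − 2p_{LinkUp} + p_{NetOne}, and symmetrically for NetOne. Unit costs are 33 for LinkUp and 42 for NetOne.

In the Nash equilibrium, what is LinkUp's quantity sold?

LinkUp's profit: π = (p_{LinkUp} − 33)(168 − 2p_{LinkUp} + p_{NetOne}).
∂π/∂p_{LinkUp} = 234 − 4p_{LinkUp} + p_{NetOne} = 0 ⇒ p_{LinkUp} = 58.5 + 0.25p_{NetOne}.
Similarly p_{NetOne} = 63 + 0.25p_{LinkUp}.
Substituting the second reaction function into the first: p_{LinkUp} = 58.5 + 0.25(63 + 0.25p_{LinkUp}), which gives 0.9375p_{LinkUp} = 74.25 ⇒ p_{LinkUp} = 79.2.
Then p_{NetOne} = 63 + 0.25·79.2 = 82.8.
q_{LinkUp} = 168 − 2·79.2 + 82.8 = 92.4.

92.4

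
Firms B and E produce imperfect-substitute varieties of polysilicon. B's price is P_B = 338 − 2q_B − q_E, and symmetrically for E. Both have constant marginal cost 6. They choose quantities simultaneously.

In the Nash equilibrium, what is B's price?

Firm B's profit: π = q_B(338 − 2q_B − q_E) − 6q_B.
∂π/∂q_B = 332 − 4q_B − q_E = 0 ⇒ q_B = 83 − 0.25q_E.
The game is symmetric, so in equilibrium q_E = q_B: the reaction function gives 1.25q_B = 83, hence q_B = 66.4.
P_B = 338 − 2·66.4 − 66.4 = 138.8.

138.8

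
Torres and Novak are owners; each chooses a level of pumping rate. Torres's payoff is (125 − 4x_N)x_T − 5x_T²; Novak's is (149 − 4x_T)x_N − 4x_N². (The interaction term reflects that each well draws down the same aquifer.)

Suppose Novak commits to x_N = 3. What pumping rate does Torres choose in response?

11.3

Expanding Torres's payoff: 125x_T − 4x_Nx_T − 5x_T².
∂π/∂x_T = 125 − 4x_N − 10x_T = 0, so x_T = 12.5 − 0.4x_N.
At x_N = 3: x_T = 12.5 − 0.4·3 = 11.3.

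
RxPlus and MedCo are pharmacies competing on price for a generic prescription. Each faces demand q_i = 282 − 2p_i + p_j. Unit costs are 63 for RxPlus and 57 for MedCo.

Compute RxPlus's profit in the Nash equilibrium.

RxPlus's profit: π = (p_{RxPlus} − 63)(282 − 2p_{RxPlus} + p_{MedCo}).
∂π/∂p_{RxPlus} = 408 − 4p_{RxPlus} + p_{MedCo} = 0 ⇒ p_{RxPlus} = 102 + 0.25p_{MedCo}.
Similarly p_{MedCo} = 99 + 0.25p_{RxPlus}.
Substituting the second reaction function into the first: p_{RxPlus} = 102 + 0.25(99 + 0.25p_{RxPlus}), which gives 0.9375p_{RxPlus} = 126.75 ⇒ p_{RxPlus} = 135.2.
Then p_{MedCo} = 99 + 0.25·135.2 = 132.8.
q_{RxPlus} = 282 − 2·135.2 + 132.8 = 144.4.
Profit = (135.2 − 63)·144.4 = 10425.68.

10425.68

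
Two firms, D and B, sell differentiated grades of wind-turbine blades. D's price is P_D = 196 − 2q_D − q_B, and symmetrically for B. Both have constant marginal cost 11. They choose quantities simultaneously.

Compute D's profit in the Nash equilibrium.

2738

Firm D's profit: π = q_D(196 − 2q_D − q_B) − 11q_D.
∂π/∂q_D = 185 − 4q_D − q_B = 0 ⇒ q_D = 46.25 − 0.25q_B.
The game is symmetric, so in equilibrium q_B = q_D: the reaction function gives 1.25q_D = 46.25, hence q_D = 37.
P_D = 196 − 2·37 − 37 = 85.
Profit = (85 − 11)·37 = 2738.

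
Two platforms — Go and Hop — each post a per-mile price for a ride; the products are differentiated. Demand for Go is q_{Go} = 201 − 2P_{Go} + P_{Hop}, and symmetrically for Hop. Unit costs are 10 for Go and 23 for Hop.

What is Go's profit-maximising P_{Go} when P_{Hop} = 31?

Go's profit: π = (P_{Go} − 10)(201 − 2P_{Go} + P_{Hop}).
∂π/∂P_{Go} = 221 − 4P_{Go} + P_{Hop} = 0 ⇒ P_{Go} = 55.25 + 0.25P_{Hop}.
At P_{Hop} = 31: P_{Go} = 55.25 + 0.25·31 = 63.

63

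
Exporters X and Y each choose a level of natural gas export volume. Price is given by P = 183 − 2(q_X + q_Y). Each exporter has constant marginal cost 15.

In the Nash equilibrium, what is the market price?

71

Exporter X's profit: π = q_X(183 − 2(q_X + q_Y)) − 15q_X.
∂π/∂q_X = 168 − 4q_X − 2q_Y = 0, so q_X = 42 − 0.5q_Y.
By symmetry q_Y = q_X; substituting into the reaction function, 1.5q_X = 42 and q_X = 28.
Equilibrium price: P = 183 − 2·56 = 71.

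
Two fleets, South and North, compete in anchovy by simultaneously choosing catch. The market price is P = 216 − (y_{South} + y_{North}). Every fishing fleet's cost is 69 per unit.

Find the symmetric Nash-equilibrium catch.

Fishing fleet South's profit: π = y_{South}(216 − (y_{South} + y_{North})) − 69y_{South}.
∂π/∂y_{South} = 147 − 2y_{South} − y_{North} = 0, so y_{South} = 73.5 − 0.5y_{North}.
Setting y_{South} = y_{North} in the reaction function: y_{South} = 73.5 − 0.5y_{South}, so y_{South} = 73.5 / 1.5 = 49.

49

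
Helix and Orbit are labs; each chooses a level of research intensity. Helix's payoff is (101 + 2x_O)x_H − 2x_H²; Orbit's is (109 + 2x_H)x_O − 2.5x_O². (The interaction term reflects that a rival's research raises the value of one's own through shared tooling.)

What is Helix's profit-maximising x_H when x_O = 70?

Expanding Helix's payoff: 101x_H + 2x_Ox_H − 2x_H².
∂π/∂x_H = 101 + 2x_O − 4x_H = 0, so x_H = 25.25 + 0.5x_O.
At x_O = 70: x_H = 25.25 + 0.5·70 = 60.25.

60.25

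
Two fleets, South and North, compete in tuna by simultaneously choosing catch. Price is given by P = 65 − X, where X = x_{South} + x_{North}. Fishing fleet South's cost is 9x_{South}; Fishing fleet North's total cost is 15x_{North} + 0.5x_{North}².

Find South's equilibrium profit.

556.96

Fishing fleet South's profit: π = x_{South}(65 − (x_{South} + x_{North})) − 9x_{South}.
∂π/∂x_{South} = 56 − 2x_{South} − x_{North} = 0, so x_{South} = 28 − 0.5x_{North}.
For North: ∂π/∂x_{North} = 50 − 3x_{North} − x_{South} = 0 ⇒ x_{North} = 50/3 − (1/3)x_{South}.
Substituting the second reaction function into the first: x_{South} = 28 − 0.5(50/3 − (1/3)x_{South}), which gives (5/6)x_{South} = 59/3 ⇒ x_{South} = 23.6.
Then x_{North} = 50/3 − (1/3)·23.6 = 8.8.
Price P = 65 − 32.4 = 32.6.
South's profit: (32.6 − 9)·23.6 = 556.96.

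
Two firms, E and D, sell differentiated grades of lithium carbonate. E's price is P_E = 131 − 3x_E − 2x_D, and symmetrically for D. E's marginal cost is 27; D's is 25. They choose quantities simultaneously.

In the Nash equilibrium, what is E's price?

Firm E's profit: π = x_E(131 − 3x_E − 2x_D) − 27x_E.
∂π/∂x_E = 104 − 6x_E − 2x_D = 0 ⇒ x_E = 52/3 − (1/3)x_D.
Similarly x_D = 53/3 − (1/3)x_E.
Plugging x_D into E's best response: x_E = 52/3 − (1/3)(53/3 − (1/3)x_E) ⇒ (8/9)x_E = 103/9, so x_E = 12.875.
Then x_D = 53/3 − (1/3)·12.875 = 13.375.
P_E = 131 − 3·12.875 − 2·13.375 = 65.625.

65.625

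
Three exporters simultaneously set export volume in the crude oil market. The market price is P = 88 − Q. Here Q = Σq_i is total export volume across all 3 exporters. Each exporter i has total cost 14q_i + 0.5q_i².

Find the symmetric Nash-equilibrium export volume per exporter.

A representative exporter's profit is π_i = q_i(88 − Q) − 14q_i − 0.5q_i², with Q = q_i + Σ_{j≠i} q_j.
First-order condition: 74 − 3q_i − Σ_{j≠i} q_j = 0.
Imposing symmetry (q_j = q for all j) turns Σ_{j≠i} q_j into 2q, so 74 = 5q and q = 14.8.

14.8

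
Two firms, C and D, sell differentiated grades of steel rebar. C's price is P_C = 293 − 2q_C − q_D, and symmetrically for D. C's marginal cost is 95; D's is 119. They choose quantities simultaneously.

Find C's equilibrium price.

Firm C's profit: π = q_C(293 − 2q_C − q_D) − 95q_C.
∂π/∂q_C = 198 − 4q_C − q_D = 0 ⇒ q_C = 49.5 − 0.25q_D.
Similarly q_D = 43.5 − 0.25q_C.
Solving the two reaction functions simultaneously: (1 − (−0.25)(−0.25))q_C = 49.5 − 0.25·43.5, so 0.9375q_C = 38.625 and q_C = 41.2.
Then q_D = 43.5 − 0.25·41.2 = 33.2.
P_C = 293 − 2·41.2 − 33.2 = 177.4.

177.4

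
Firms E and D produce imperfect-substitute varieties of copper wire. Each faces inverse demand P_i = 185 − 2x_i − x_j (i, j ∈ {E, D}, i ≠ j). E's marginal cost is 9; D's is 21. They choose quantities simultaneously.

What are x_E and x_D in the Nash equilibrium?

36, 32

Firm E's profit: π = x_E(185 − 2x_E − x_D) − 9x_E.
∂π/∂x_E = 176 − 4x_E − x_D = 0 ⇒ x_E = 44 − 0.25x_D.
Similarly x_D = 41 − 0.25x_E.
Plugging x_D into E's best response: x_E = 44 − 0.25(41 − 0.25x_E) ⇒ 0.9375x_E = 33.75, so x_E = 36.
Then x_D = 41 − 0.25·36 = 32.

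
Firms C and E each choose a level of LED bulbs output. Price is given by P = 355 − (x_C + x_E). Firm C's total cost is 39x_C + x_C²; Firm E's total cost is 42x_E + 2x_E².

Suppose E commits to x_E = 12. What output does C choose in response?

Firm C's profit: π = x_C(355 − (x_C + x_E)) − 39x_C − x_C².
∂π/∂x_C = 316 − 4x_C − x_E = 0, so x_C = 79 − 0.25x_E.
At x_E = 12: x_C = 79 − 0.25·12 = 76.

76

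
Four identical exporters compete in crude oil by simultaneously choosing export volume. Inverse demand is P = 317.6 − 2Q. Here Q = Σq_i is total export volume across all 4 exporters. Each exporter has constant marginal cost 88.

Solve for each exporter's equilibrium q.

A representative exporter's profit is π_i = q_i(317.6 − 2Q) − 88q_i, with Q = q_i + Σ_{j≠i} q_j.
First-order condition: 229.6 − 4q_i − 2Σ_{j≠i} q_j = 0.
In a symmetric equilibrium every exporter chooses the same q, so Σ_{j≠i} q_j = 3q. The condition becomes 229.6 − 10q = 0, giving q = 229.6/10 = 22.96.

22.96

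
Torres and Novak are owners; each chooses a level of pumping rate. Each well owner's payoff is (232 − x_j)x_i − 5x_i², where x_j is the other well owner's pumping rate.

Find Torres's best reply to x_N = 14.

21.8

Torres's payoff is (232 − x_N)x_T − 5x_T².
∂π/∂x_T = 232 − x_N − 10x_T = 0, so x_T = 23.2 − 0.1x_N.
At x_N = 14: x_T = 23.2 − 0.1·14 = 21.8.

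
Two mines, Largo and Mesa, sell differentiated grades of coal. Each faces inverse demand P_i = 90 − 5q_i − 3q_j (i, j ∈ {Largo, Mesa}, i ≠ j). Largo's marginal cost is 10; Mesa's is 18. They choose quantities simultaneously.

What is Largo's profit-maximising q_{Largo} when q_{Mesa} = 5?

Mine Largo's profit: π = q_{Largo}(90 − 5q_{Largo} − 3q_{Mesa}) − 10q_{Largo}.
∂π/∂q_{Largo} = 80 − 10q_{Largo} − 3q_{Mesa} = 0 ⇒ q_{Largo} = 8 − 0.3q_{Mesa}.
At q_{Mesa} = 5: q_{Largo} = 8 − 0.3·5 = 6.5.

6.5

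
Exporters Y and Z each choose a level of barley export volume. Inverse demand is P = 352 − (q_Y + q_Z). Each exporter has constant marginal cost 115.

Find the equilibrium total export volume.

Exporter Y's profit: π = q_Y(352 − (q_Y + q_Z)) − 115q_Y.
∂π/∂q_Y = 237 − 2q_Y − q_Z = 0, so q_Y = 118.5 − 0.5q_Z.
The game is symmetric, so in equilibrium q_Z = q_Y: the reaction function gives 1.5q_Y = 118.5, hence q_Y = 79.
Total export volume: 79 + 79 = 158.

158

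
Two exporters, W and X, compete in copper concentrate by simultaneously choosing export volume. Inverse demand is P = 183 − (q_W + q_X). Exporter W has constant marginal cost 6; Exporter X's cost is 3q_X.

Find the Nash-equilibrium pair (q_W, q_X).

58, 61

Exporter W's profit: π = q_W(183 − (q_W + q_X)) − 6q_W.
∂π/∂q_W = 177 − 2q_W − q_X = 0, so q_W = 88.5 − 0.5q_X.
By the same steps for X: q_X = 90 − 0.5q_W.
Substituting the second reaction function into the first: q_W = 88.5 − 0.5(90 − 0.5q_W), which gives 0.75q_W = 43.5 ⇒ q_W = 58.
Then q_X = 90 − 0.5·58 = 61.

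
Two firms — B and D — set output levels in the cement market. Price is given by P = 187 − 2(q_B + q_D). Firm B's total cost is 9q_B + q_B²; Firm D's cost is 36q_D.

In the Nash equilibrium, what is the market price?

Firm B's profit: π = q_B(187 − 2(q_B + q_D)) − 9q_B − q_B².
∂π/∂q_B = 178 − 6q_B − 2q_D = 0, so q_B = 89/3 − (1/3)q_D.
For D: ∂π/∂q_D = 151 − 4q_D − 2q_B = 0 ⇒ q_D = 37.75 − 0.5q_B.
Substituting the second reaction function into the first: q_B = 89/3 − (1/3)(37.75 − 0.5q_B), which gives (5/6)q_B = 205/12 ⇒ q_B = 20.5.
Then q_D = 37.75 − 0.5·20.5 = 27.5.
Equilibrium price: P = 187 − 2·48 = 91.

91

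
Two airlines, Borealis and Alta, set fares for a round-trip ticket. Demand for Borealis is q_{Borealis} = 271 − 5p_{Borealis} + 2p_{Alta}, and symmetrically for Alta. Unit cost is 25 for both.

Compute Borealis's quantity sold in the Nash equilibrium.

Borealis's profit: π = (p_{Borealis} − 25)(271 − 5p_{Borealis} + 2p_{Alta}).
∂π/∂p_{Borealis} = 396 − 10p_{Borealis} + 2p_{Alta} = 0 ⇒ p_{Borealis} = 39.6 + 0.2p_{Alta}.
The game is symmetric, so in equilibrium p_{Alta} = p_{Borealis}: the reaction function gives 0.8p_{Borealis} = 39.6, hence p_{Borealis} = 49.5.
q_{Borealis} = 271 − 5·49.5 + 2·49.5 = 122.5.

122.5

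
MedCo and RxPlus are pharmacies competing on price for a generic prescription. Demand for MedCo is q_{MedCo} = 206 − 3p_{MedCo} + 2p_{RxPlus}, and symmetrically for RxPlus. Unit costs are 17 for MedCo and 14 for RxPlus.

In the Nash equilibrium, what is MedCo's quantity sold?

MedCo's profit: π = (p_{MedCo} − 17)(206 − 3p_{MedCo} + 2p_{RxPlus}).
∂π/∂p_{MedCo} = 257 − 6p_{MedCo} + 2p_{RxPlus} = 0 ⇒ p_{MedCo} = 257/6 + (1/3)p_{RxPlus}.
Similarly p_{RxPlus} = 124/3 + (1/3)p_{MedCo}.
Solving the two reaction functions simultaneously: (1 − (1/3)(1/3))p_{MedCo} = 257/6 + (1/3)·(124/3), so (8/9)p_{MedCo} = 1019/18 and p_{MedCo} = 63.6875.
Then p_{RxPlus} = 124/3 + (1/3)·63.6875 = 62.5625.
q_{MedCo} = 206 − 3·63.6875 + 2·62.5625 = 140.0625.

140.0625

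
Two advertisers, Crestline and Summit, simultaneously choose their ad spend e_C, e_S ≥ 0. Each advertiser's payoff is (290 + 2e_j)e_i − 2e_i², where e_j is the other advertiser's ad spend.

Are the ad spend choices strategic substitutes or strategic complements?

Crestline's payoff is (290 + 2e_S)e_C − 2e_C².
∂π/∂e_C = 290 + 2e_S − 4e_C = 0, so e_C = 72.5 + 0.5e_S.
The best-response slope de_C/de_S = 0.5 > 0: the reaction function is upward-sloping, so the choices are strategic complements.

strategic complements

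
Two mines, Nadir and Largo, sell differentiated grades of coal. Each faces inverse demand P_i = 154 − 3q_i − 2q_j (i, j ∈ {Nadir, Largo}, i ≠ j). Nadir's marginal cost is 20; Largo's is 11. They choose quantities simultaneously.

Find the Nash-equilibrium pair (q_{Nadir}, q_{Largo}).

Mine Nadir's profit: π = q_{Nadir}(154 − 3q_{Nadir} − 2q_{Largo}) − 20q_{Nadir}.
∂π/∂q_{Nadir} = 134 − 6q_{Nadir} − 2q_{Largo} = 0 ⇒ q_{Nadir} = 67/3 − (1/3)q_{Largo}.
Similarly q_{Largo} = 143/6 − (1/3)q_{Nadir}.
Plugging q_{Largo} into Nadir's best response: q_{Nadir} = 67/3 − (1/3)(143/6 − (1/3)q_{Nadir}) ⇒ (8/9)q_{Nadir} = 259/18, so q_{Nadir} = 16.1875.
Then q_{Largo} = 143/6 − (1/3)·16.1875 = 18.4375.

16.1875, 18.4375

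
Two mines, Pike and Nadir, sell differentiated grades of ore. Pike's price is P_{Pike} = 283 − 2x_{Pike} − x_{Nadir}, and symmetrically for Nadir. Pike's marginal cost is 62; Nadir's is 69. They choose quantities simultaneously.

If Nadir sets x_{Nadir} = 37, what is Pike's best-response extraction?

46

Mine Pike's profit: π = x_{Pike}(283 − 2x_{Pike} − x_{Nadir}) − 62x_{Pike}.
∂π/∂x_{Pike} = 221 − 4x_{Pike} − x_{Nadir} = 0 ⇒ x_{Pike} = 55.25 − 0.25x_{Nadir}.
At x_{Nadir} = 37: x_{Pike} = 55.25 − 0.25·37 = 46.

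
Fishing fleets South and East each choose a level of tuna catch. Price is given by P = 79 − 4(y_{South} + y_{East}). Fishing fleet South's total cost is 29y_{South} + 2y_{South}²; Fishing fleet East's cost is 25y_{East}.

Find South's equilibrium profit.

31.74

Fishing fleet South's profit: π = y_{South}(79 − 4(y_{South} + y_{East})) − 29y_{South} − 2y_{South}².
∂π/∂y_{South} = 50 − 12y_{South} − 4y_{East} = 0, so y_{South} = 25/6 − (1/3)y_{East}.
For East: ∂π/∂y_{East} = 54 − 8y_{East} − 4y_{South} = 0 ⇒ y_{East} = 6.75 − 0.5y_{South}.
Plugging y_{East} into South's best response: y_{South} = 25/6 − (1/3)(6.75 − 0.5y_{South}) ⇒ (5/6)y_{South} = 23/12, so y_{South} = 2.3.
Then y_{East} = 6.75 − 0.5·2.3 = 5.6.
Price P = 79 − 4·7.9 = 47.4.
South's profit: (47.4 − 29)·2.3 − 2(2.3)² = 31.74.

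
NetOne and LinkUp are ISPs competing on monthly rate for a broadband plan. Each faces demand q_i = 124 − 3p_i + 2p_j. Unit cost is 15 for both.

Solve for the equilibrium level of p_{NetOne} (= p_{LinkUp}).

42.25

NetOne's profit: π = (p_{NetOne} − 15)(124 − 3p_{NetOne} + 2p_{LinkUp}).
∂π/∂p_{NetOne} = 169 − 6p_{NetOne} + 2p_{LinkUp} = 0 ⇒ p_{NetOne} = 169/6 + (1/3)p_{LinkUp}.
The game is symmetric, so in equilibrium p_{LinkUp} = p_{NetOne}: the reaction function gives (2/3)p_{NetOne} = 169/6, hence p_{NetOne} = 42.25.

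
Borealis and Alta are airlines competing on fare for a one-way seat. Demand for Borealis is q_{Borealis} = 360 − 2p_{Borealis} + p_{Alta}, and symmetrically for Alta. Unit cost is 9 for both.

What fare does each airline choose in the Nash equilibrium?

Borealis's profit: π = (p_{Borealis} − 9)(360 − 2p_{Borealis} + p_{Alta}).
∂π/∂p_{Borealis} = 378 − 4p_{Borealis} + p_{Alta} = 0 ⇒ p_{Borealis} = 94.5 + 0.25p_{Alta}.
The game is symmetric, so in equilibrium p_{Alta} = p_{Borealis}: the reaction function gives 0.75p_{Borealis} = 94.5, hence p_{Borealis} = 126.

126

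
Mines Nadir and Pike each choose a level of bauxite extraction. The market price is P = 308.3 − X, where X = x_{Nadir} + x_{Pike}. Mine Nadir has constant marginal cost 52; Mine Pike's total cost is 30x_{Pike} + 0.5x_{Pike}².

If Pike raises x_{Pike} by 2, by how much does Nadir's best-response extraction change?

-1

Mine Nadir's profit: π = x_{Nadir}(308.3 − (x_{Nadir} + x_{Pike})) − 52x_{Nadir}.
∂π/∂x_{Nadir} = 256.3 − 2x_{Nadir} − x_{Pike} = 0, so x_{Nadir} = 128.15 − 0.5x_{Pike}.
The reaction-function slope is −0.5, so a 2-unit rise in x_{Pike} moves x_{Nadir} by −0.5 × 2 = −1. Nadir's best response falls — the actions are strategic substitutes.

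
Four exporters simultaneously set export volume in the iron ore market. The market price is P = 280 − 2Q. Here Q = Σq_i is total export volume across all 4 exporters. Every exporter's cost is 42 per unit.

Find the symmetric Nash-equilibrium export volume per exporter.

A representative exporter's profit is π_i = q_i(280 − 2Q) − 42q_i, with Q = q_i + Σ_{j≠i} q_j.
First-order condition: 238 − 4q_i − 2Σ_{j≠i} q_j = 0.
Imposing symmetry (q_j = q for all j) turns Σ_{j≠i} q_j into 3q, so 238 = 10q and q = 23.8.

23.8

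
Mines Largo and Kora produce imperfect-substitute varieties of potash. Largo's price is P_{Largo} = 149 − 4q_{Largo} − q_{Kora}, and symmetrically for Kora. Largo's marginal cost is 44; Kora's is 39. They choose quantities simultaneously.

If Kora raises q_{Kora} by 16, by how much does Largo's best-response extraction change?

Mine Largo's profit: π = q_{Largo}(149 − 4q_{Largo} − q_{Kora}) − 44q_{Largo}.
∂π/∂q_{Largo} = 105 − 8q_{Largo} − q_{Kora} = 0 ⇒ q_{Largo} = 13.125 − 0.125q_{Kora}.
The reaction-function slope is −0.125, so a 16-unit rise in q_{Kora} moves q_{Largo} by −0.125 × 16 = −2. Largo's best response falls — the actions are strategic substitutes.

-2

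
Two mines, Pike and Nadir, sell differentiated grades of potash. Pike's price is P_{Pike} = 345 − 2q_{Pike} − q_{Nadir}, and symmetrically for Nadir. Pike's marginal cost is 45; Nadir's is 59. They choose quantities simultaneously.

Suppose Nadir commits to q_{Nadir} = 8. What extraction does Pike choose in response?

Mine Pike's profit: π = q_{Pike}(345 − 2q_{Pike} − q_{Nadir}) − 45q_{Pike}.
∂π/∂q_{Pike} = 300 − 4q_{Pike} − q_{Nadir} = 0 ⇒ q_{Pike} = 75 − 0.25q_{Nadir}.
At q_{Nadir} = 8: q_{Pike} = 75 − 0.25·8 = 73.

73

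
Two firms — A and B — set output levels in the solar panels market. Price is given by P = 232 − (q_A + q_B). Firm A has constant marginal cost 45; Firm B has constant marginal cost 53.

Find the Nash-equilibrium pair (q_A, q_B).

65, 57

Firm A's profit: π = q_A(232 − (q_A + q_B)) − 45q_A.
∂π/∂q_A = 187 − 2q_A − q_B = 0, so q_A = 93.5 − 0.5q_B.
By the same steps for B: q_B = 89.5 − 0.5q_A.
Plugging q_B into A's best response: q_A = 93.5 − 0.5(89.5 − 0.5q_A) ⇒ 0.75q_A = 48.75, so q_A = 65.
Then q_B = 89.5 − 0.5·65 = 57.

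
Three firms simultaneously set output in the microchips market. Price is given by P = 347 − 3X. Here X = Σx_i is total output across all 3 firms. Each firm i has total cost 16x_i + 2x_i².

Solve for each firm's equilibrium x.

A representative firm's profit is π_i = x_i(347 − 3X) − 16x_i − 2x_i², with X = x_i + Σ_{j≠i} x_j.
First-order condition: 331 − 10x_i − 3Σ_{j≠i} x_j = 0.
In a symmetric equilibrium every firm chooses the same x, so Σ_{j≠i} x_j = 2x. The condition becomes 331 − 16x = 0, giving x = 331/16 = 20.6875.

20.6875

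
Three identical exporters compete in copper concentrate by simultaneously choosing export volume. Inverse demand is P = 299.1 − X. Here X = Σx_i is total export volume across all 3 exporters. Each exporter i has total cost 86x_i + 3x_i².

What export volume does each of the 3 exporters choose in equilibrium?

A representative exporter's profit is π_i = x_i(299.1 − X) − 86x_i − 3x_i², with X = x_i + Σ_{j≠i} x_j.
First-order condition: 213.1 − 8x_i − Σ_{j≠i} x_j = 0.
Imposing symmetry (x_j = x for all j) turns Σ_{j≠i} x_j into 2x, so 213.1 = 10x and x = 21.31.

21.31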